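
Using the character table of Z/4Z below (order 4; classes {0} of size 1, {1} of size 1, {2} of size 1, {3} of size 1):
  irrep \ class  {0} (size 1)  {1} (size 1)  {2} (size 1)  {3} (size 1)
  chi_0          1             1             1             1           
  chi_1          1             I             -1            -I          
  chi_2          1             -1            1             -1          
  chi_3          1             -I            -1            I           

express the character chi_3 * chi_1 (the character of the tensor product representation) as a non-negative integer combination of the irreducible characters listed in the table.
chi_3 tensor chi_1 = chi_0 (all other irreducibles have multiplicity 0).

Details: The character of a tensor product is the pointwise product (chi_3 * chi_1)(C) = chi_3(C) * chi_1(C):
  {0}: (1)*(1), {1}: (-I)*(I), {2}: (-1)*(-1), {3}: (I)*(-I)
so (chi_3 * chi_1) takes values
  {0} -> 1, {1} -> 1, {2} -> 1, {3} -> 1.
Now take the inner product of this character with each irreducible chi from the table, <chi_3*chi_1, chi> = (1/4) sum_C |C| (chi_3*chi_1)(C) conj(chi(C)):
  <chi_3*chi_1, chi_0> = (1/4)[1*(1)*conj(1) + 1*(1)*conj(1) + 1*(1)*conj(1) + 1*(1)*conj(1)]
      = (1/4)[(1) + (1) + (1) + (1)] = 4/4 = 1
  <chi_3*chi_1, chi_1> = (1/4)[1*(1)*conj(1) + 1*(1)*conj(I) + 1*(1)*conj(-1) + 1*(1)*conj(-I)]
      = (1/4)[(1) + (-I) + (-1) + (I)] = 0/4 = 0
  <chi_3*chi_1, chi_2> = (1/4)[1*(1)*conj(1) + 1*(1)*conj(-1) + 1*(1)*conj(1) + 1*(1)*conj(-1)]
      = (1/4)[(1) + (-1) + (1) + (-1)] = 0/4 = 0
  <chi_3*chi_1, chi_3> = (1/4)[1*(1)*conj(1) + 1*(1)*conj(-I) + 1*(1)*conj(-1) + 1*(1)*conj(I)]
      = (1/4)[(1) + (I) + (-1) + (-I)] = 0/4 = 0
(Exp terms are combined using exp(i*s)*conj(exp(i*t)) = exp(i*(s-t)), and sums of them are collapsed using the identity that for every m > 1 the m distinct m-th roots of unity sum to 0, e.g. 1 + exp(2*I*pi/3) + exp(-2*I*pi/3) = 0.)
Hence the multiplicities are chi_0: 1. Dimension check: dim(chi_3)*dim(chi_1) = 1*1 = 1 and sum (mult * dim) = 1*1 = 1.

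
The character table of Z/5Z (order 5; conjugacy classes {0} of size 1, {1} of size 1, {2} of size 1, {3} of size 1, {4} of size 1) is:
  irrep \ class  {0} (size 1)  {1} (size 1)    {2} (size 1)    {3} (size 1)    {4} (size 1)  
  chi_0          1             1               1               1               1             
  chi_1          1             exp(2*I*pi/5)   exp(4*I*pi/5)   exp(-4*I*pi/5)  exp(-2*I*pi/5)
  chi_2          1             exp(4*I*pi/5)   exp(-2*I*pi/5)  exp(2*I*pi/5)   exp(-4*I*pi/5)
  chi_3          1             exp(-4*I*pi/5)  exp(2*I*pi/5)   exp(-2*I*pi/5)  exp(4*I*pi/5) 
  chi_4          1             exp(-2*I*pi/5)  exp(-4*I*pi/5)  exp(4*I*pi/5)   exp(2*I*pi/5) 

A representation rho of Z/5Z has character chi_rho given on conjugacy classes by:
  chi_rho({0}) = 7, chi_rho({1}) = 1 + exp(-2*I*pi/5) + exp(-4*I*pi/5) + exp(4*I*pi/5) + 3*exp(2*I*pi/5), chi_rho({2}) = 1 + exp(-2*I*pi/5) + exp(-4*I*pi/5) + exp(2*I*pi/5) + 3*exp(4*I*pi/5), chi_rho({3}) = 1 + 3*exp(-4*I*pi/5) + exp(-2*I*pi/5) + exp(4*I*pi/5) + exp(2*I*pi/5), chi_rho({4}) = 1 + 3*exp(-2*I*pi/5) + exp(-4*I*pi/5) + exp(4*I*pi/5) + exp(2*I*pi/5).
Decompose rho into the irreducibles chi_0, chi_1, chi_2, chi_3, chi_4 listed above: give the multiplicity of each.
Multiplicities: chi_0: 1, chi_1: 3, chi_2: 1, chi_3: 1, chi_4: 1.

Proof sketch: Use <chi_rho, chi> = (1/|G|) sum_C |C| * chi_rho(C) * conj(chi(C)) with |G| = 5 for each irreducible chi in the table:
  <chi_rho, chi_0> = (1/5)[1*(7)*conj(1) + 1*(1 + exp(-2*I*pi/5) + exp(-4*I*pi/5) + exp(4*I*pi/5) + 3*exp(2*I*pi/5))*conj(1) + 1*(1 + exp(-2*I*pi/5) + exp(-4*I*pi/5) + exp(2*I*pi/5) + 3*exp(4*I*pi/5))*conj(1) + 1*(1 + 3*exp(-4*I*pi/5) + exp(-2*I*pi/5) + exp(4*I*pi/5) + exp(2*I*pi/5))*conj(1) + 1*(1 + 3*exp(-2*I*pi/5) + exp(-4*I*pi/5) + exp(4*I*pi/5) + exp(2*I*pi/5))*conj(1)]
      = (1/5)[(7) + (1 + exp(-2*I*pi/5) + exp(-4*I*pi/5) + exp(4*I*pi/5) + 3*exp(2*I*pi/5)) + (1 + exp(-2*I*pi/5) + exp(-4*I*pi/5) + exp(2*I*pi/5) + 3*exp(4*I*pi/5)) + (1 + 3*exp(-4*I*pi/5) + exp(-2*I*pi/5) + exp(4*I*pi/5) + exp(2*I*pi/5)) + (1 + 3*exp(-2*I*pi/5) + exp(-4*I*pi/5) + exp(4*I*pi/5) + exp(2*I*pi/5))] = 5/5 = 1
  <chi_rho, chi_1> = (1/5)[1*(7)*conj(1) + 1*(1 + exp(-2*I*pi/5) + exp(-4*I*pi/5) + exp(4*I*pi/5) + 3*exp(2*I*pi/5))*conj(exp(2*I*pi/5)) + 1*(1 + exp(-2*I*pi/5) + exp(-4*I*pi/5) + exp(2*I*pi/5) + 3*exp(4*I*pi/5))*conj(exp(4*I*pi/5)) + 1*(1 + 3*exp(-4*I*pi/5) + exp(-2*I*pi/5) + exp(4*I*pi/5) + exp(2*I*pi/5))*conj(exp(-4*I*pi/5)) + 1*(1 + 3*exp(-2*I*pi/5) + exp(-4*I*pi/5) + exp(4*I*pi/5) + exp(2*I*pi/5))*conj(exp(-2*I*pi/5))]
      = (1/5)[(7) + (2) + (2) + (2) + (2)] = 15/5 = 3
  <chi_rho, chi_2> = (1/5)[1*(7)*conj(1) + 1*(1 + exp(-2*I*pi/5) + exp(-4*I*pi/5) + exp(4*I*pi/5) + 3*exp(2*I*pi/5))*conj(exp(4*I*pi/5)) + 1*(1 + exp(-2*I*pi/5) + exp(-4*I*pi/5) + exp(2*I*pi/5) + 3*exp(4*I*pi/5))*conj(exp(-2*I*pi/5)) + 1*(1 + 3*exp(-4*I*pi/5) + exp(-2*I*pi/5) + exp(4*I*pi/5) + exp(2*I*pi/5))*conj(exp(2*I*pi/5)) + 1*(1 + 3*exp(-2*I*pi/5) + exp(-4*I*pi/5) + exp(4*I*pi/5) + exp(2*I*pi/5))*conj(exp(-4*I*pi/5))]
      = (1/5)[(7) + (1 + 3*exp(-2*I*pi/5) + exp(-4*I*pi/5) + exp(4*I*pi/5) + exp(2*I*pi/5)) + (1 + 3*exp(-4*I*pi/5) + exp(-2*I*pi/5) + exp(4*I*pi/5) + exp(2*I*pi/5)) + (1 + exp(-2*I*pi/5) + exp(-4*I*pi/5) + exp(2*I*pi/5) + 3*exp(4*I*pi/5)) + (1 + exp(-2*I*pi/5) + exp(-4*I*pi/5) + exp(4*I*pi/5) + 3*exp(2*I*pi/5))] = 5/5 = 1
  <chi_rho, chi_3> = (1/5)[1*(7)*conj(1) + 1*(1 + exp(-2*I*pi/5) + exp(-4*I*pi/5) + exp(4*I*pi/5) + 3*exp(2*I*pi/5))*conj(exp(-4*I*pi/5)) + 1*(1 + exp(-2*I*pi/5) + exp(-4*I*pi/5) + exp(2*I*pi/5) + 3*exp(4*I*pi/5))*conj(exp(2*I*pi/5)) + 1*(1 + 3*exp(-4*I*pi/5) + exp(-2*I*pi/5) + exp(4*I*pi/5) + exp(2*I*pi/5))*conj(exp(-2*I*pi/5)) + 1*(1 + 3*exp(-2*I*pi/5) + exp(-4*I*pi/5) + exp(4*I*pi/5) + exp(2*I*pi/5))*conj(exp(4*I*pi/5))]
      = (1/5)[(7) + (1 + 3*exp(-4*I*pi/5) + exp(-2*I*pi/5) + exp(4*I*pi/5) + exp(2*I*pi/5)) + (1 + exp(-2*I*pi/5) + exp(-4*I*pi/5) + exp(4*I*pi/5) + 3*exp(2*I*pi/5)) + (1 + 3*exp(-2*I*pi/5) + exp(-4*I*pi/5) + exp(4*I*pi/5) + exp(2*I*pi/5)) + (1 + exp(-2*I*pi/5) + exp(-4*I*pi/5) + exp(2*I*pi/5) + 3*exp(4*I*pi/5))] = 5/5 = 1
  <chi_rho, chi_4> = (1/5)[1*(7)*conj(1) + 1*(1 + exp(-2*I*pi/5) + exp(-4*I*pi/5) + exp(4*I*pi/5) + 3*exp(2*I*pi/5))*conj(exp(-2*I*pi/5)) + 1*(1 + exp(-2*I*pi/5) + exp(-4*I*pi/5) + exp(2*I*pi/5) + 3*exp(4*I*pi/5))*conj(exp(-4*I*pi/5)) + 1*(1 + 3*exp(-4*I*pi/5) + exp(-2*I*pi/5) + exp(4*I*pi/5) + exp(2*I*pi/5))*conj(exp(4*I*pi/5)) + 1*(1 + 3*exp(-2*I*pi/5) + exp(-4*I*pi/5) + exp(4*I*pi/5) + exp(2*I*pi/5))*conj(exp(2*I*pi/5))]
      = (1/5)[(7) + (1 + exp(-2*I*pi/5) + exp(-4*I*pi/5) + exp(2*I*pi/5) + 3*exp(4*I*pi/5)) + (1 + 3*exp(-2*I*pi/5) + exp(-4*I*pi/5) + exp(4*I*pi/5) + exp(2*I*pi/5)) + (1 + exp(-2*I*pi/5) + exp(-4*I*pi/5) + exp(4*I*pi/5) + 3*exp(2*I*pi/5)) + (1 + 3*exp(-4*I*pi/5) + exp(-2*I*pi/5) + exp(4*I*pi/5) + exp(2*I*pi/5))] = 5/5 = 1
(Exp terms are combined using exp(i*s)*conj(exp(i*t)) = exp(i*(s-t)), and sums of them are collapsed using the identity that for every m > 1 the m distinct m-th roots of unity sum to 0, e.g. 1 + exp(2*I*pi/3) + exp(-2*I*pi/3) = 0.)
Dimension check: dim(rho) = sum (mult * dim) = 1*1 + 3*1 + 1*1 + 1*1 + 1*1 = 7 = chi_rho(e) = 7.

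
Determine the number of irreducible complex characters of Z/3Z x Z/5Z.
15

Working: The number of irreducible complex representations of a finite group equals its number of conjugacy classes. Z/3Z x Z/5Z is abelian of order 15, so every element is its own conjugacy class: 15 classes, so Z/3Z x Z/5Z (order 15) has exactly 15 irreducible complex representations.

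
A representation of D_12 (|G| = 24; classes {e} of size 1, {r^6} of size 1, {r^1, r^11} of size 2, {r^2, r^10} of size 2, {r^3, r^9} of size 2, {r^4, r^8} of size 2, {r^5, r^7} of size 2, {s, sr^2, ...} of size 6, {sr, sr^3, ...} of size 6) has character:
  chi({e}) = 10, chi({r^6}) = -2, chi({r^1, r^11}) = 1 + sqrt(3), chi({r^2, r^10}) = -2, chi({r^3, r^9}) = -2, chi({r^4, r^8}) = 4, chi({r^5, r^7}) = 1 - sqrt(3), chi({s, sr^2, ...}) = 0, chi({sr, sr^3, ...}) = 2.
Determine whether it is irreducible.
Not irreducible (reducible): <chi, chi> = 8 > 1.

Details: <chi, chi> = (1/|G|) sum_C |C| * |chi(C)|^2 = (1/24)[1*|10|^2 + 1*|-2|^2 + 2*|1 + sqrt(3)|^2 + 2*|-2|^2 + 2*|-2|^2 + 2*|4|^2 + 2*|1 - sqrt(3)|^2 + 6*|0|^2 + 6*|2|^2]
  = (1/24)[(100) + (4) + (4*sqrt(3) + 8) + (8) + (8) + (32) + (8 - 4*sqrt(3)) + (0) + (24)] = 192/24 = 8.
A character is irreducible iff <chi, chi> = 1, so this representation is reducible.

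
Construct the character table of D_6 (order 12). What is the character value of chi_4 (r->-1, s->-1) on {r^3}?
Conjugacy classes: {e} of size 1, {r^3} of size 1, {r^1, r^5} of size 2, {r^2, r^4} of size 2, {s, sr^2, ...} of size 3, {sr, sr^3, ...} of size 3.
Character table:
  irrep \ class              {e} (size 1)  {r^3} (size 1)  {r^1, r^5} (size 2)  {r^2, r^4} (size 2)  {s, sr^2, ...} (size 3)  {sr, sr^3, ...} (size 3)
  chi_1 (triv)               1             1               1                    1                    1                        1                       
  chi_2 (sign: r->1, s->-1)  1             1               1                    1                    -1                       -1                      
  chi_3 (r->-1, s->1)        1             -1              -1                   1                    1                        -1                      
  chi_4 (r->-1, s->-1)       1             -1              -1                   1                    -1                       1                       
  chi_5 (2d, j=1)            2             -2              1                    -1                   0                        0                       
  chi_6 (2d, j=2)            2             2               -1                   -1                   0                        0                       

Spot check: chi_4 (r->-1, s->-1) on {r^3} = -1.

D_6 has order 2*6 = 12 with 6 conjugacy classes, hence 6 irreducibles. Sum of squared dims 1 + 1 + 1 + 1 + 4 + 4 = 12 = |G|. Linear characters come from the abelianisation; the 2-dimensional irreps have character r^k -> 2*cos(2*pi*j*k/6), reflections -> 0.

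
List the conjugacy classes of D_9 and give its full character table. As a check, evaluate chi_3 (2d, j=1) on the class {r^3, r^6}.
Conjugacy classes: {e} of size 1, {r^1, r^8} of size 2, {r^2, r^7} of size 2, {r^3, r^6} of size 2, {r^4, r^5} of size 2, {s, sr, ..., sr^8} of size 9.
Character table:
  irrep \ class              {e} (size 1)  {r^1, r^8} (size 2)  {r^2, r^7} (size 2)  {r^3, r^6} (size 2)  {r^4, r^5} (size 2)  {s, sr, ..., sr^8} (size 9)
  chi_1 (triv)               1             1                    1                    1                    1                    1                          
  chi_2 (sign: r->1, s->-1)  1             1                    1                    1                    1                    -1                         
  chi_3 (2d, j=1)            2             2*cos(2*pi/9)        2*cos(4*pi/9)        -1                   -2*cos(pi/9)         0                          
  chi_4 (2d, j=2)            2             2*cos(4*pi/9)        -2*cos(pi/9)         -1                   2*cos(2*pi/9)        0                          
  chi_5 (2d, j=3)            2             -1                   -1                   2                    -1                   0                          
  chi_6 (2d, j=4)            2             -2*cos(pi/9)         2*cos(2*pi/9)        -1                   2*cos(4*pi/9)        0                          

Spot check: chi_3 (2d, j=1) on {r^3, r^6} = -1.

Details: D_9 has order 2*9 = 18 with 6 conjugacy classes, hence 6 irreducibles. Sum of squared dims 1 + 1 + 4 + 4 + 4 + 4 = 18 = |G|. Linear characters come from the abelianisation; the 2-dimensional irreps have character r^k -> 2*cos(2*pi*j*k/9), reflections -> 0.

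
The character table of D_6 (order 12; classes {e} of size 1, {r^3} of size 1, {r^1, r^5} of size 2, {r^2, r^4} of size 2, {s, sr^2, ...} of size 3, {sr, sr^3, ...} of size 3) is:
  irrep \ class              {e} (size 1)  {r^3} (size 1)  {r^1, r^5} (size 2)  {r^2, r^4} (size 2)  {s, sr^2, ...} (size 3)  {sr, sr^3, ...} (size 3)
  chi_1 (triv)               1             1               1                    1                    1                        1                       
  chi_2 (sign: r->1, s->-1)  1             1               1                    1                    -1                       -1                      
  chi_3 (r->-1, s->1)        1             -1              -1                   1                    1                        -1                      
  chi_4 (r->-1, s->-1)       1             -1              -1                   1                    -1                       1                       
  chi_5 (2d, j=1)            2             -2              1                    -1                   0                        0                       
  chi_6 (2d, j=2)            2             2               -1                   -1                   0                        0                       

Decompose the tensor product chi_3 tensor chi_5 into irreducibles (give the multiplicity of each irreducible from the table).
chi_3 tensor chi_5 = chi_6 (all other irreducibles have multiplicity 0).

Argument: The character of a tensor product is the pointwise product (chi_3 * chi_5)(C) = chi_3(C) * chi_5(C):
  {e}: (1)*(2), {r^3}: (-1)*(-2), {r^1, r^5}: (-1)*(1), {r^2, r^4}: (1)*(-1), {s, sr^2, ...}: (1)*(0), {sr, sr^3, ...}: (-1)*(0)
so (chi_3 * chi_5) takes values
  {e} -> 2, {r^3} -> 2, {r^1, r^5} -> -1, {r^2, r^4} -> -1, {s, sr^2, ...} -> 0, {sr, sr^3, ...} -> 0.
Now take the inner product of this character with each irreducible chi from the table, <chi_3*chi_5, chi> = (1/12) sum_C |C| (chi_3*chi_5)(C) conj(chi(C)):
  <chi_3*chi_5, chi_1> = (1/12)[1*(2)*conj(1) + 1*(2)*conj(1) + 2*(-1)*conj(1) + 2*(-1)*conj(1) + 3*(0)*conj(1) + 3*(0)*conj(1)]
      = (1/12)[(2) + (2) + (-2) + (-2) + (0) + (0)] = 0/12 = 0
  <chi_3*chi_5, chi_2> = (1/12)[1*(2)*conj(1) + 1*(2)*conj(1) + 2*(-1)*conj(1) + 2*(-1)*conj(1) + 3*(0)*conj(-1) + 3*(0)*conj(-1)]
      = (1/12)[(2) + (2) + (-2) + (-2) + (0) + (0)] = 0/12 = 0
  <chi_3*chi_5, chi_3> = (1/12)[1*(2)*conj(1) + 1*(2)*conj(-1) + 2*(-1)*conj(-1) + 2*(-1)*conj(1) + 3*(0)*conj(1) + 3*(0)*conj(-1)]
      = (1/12)[(2) + (-2) + (2) + (-2) + (0) + (0)] = 0/12 = 0
  <chi_3*chi_5, chi_4> = (1/12)[1*(2)*conj(1) + 1*(2)*conj(-1) + 2*(-1)*conj(-1) + 2*(-1)*conj(1) + 3*(0)*conj(-1) + 3*(0)*conj(1)]
      = (1/12)[(2) + (-2) + (2) + (-2) + (0) + (0)] = 0/12 = 0
  <chi_3*chi_5, chi_5> = (1/12)[1*(2)*conj(2) + 1*(2)*conj(-2) + 2*(-1)*conj(1) + 2*(-1)*conj(-1) + 3*(0)*conj(0) + 3*(0)*conj(0)]
      = (1/12)[(4) + (-4) + (-2) + (2) + (0) + (0)] = 0/12 = 0
  <chi_3*chi_5, chi_6> = (1/12)[1*(2)*conj(2) + 1*(2)*conj(2) + 2*(-1)*conj(-1) + 2*(-1)*conj(-1) + 3*(0)*conj(0) + 3*(0)*conj(0)]
      = (1/12)[(4) + (4) + (2) + (2) + (0) + (0)] = 12/12 = 1
Hence the multiplicities are chi_6: 1. Dimension check: dim(chi_3)*dim(chi_5) = 1*2 = 2 and sum (mult * dim) = 1*2 = 2.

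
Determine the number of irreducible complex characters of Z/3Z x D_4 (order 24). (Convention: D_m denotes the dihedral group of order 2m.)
15

Reasoning: The number of irreducible complex representations of a finite group equals its number of conjugacy classes. For a direct product, #classes(G x H) = #classes(G) * #classes(H). Z/3Z has 3 classes (abelian), D_4 has 5 classes, so 3 * 5 = 15, so Z/3Z x D_4 (order 24) has exactly 15 irreducible complex representations.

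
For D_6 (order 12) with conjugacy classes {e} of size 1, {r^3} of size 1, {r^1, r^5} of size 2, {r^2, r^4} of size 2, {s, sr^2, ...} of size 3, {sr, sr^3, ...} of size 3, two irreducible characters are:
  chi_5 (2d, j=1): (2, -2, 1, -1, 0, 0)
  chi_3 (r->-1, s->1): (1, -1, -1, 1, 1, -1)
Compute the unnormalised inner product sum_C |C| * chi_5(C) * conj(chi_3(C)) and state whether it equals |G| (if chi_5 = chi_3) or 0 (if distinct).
Sum = 0; so <chi_5, chi_3> = 0 (distinct irreducibles are orthogonal).

Reasoning: Compute term by term over conjugacy classes (|C| * chi_5(C) * conj(chi_3(C))):
  1*(2)*conj(1) + 1*(-2)*conj(-1) + 2*(1)*conj(-1) + 2*(-1)*conj(1) + 3*(0)*conj(1) + 3*(0)*conj(-1)
  = (2) + (2) + (-2) + (-2) + (0) + (0)
  = 0.
Dividing by |G| = 12 gives 0/12 = 0, matching the row-orthogonality relation <chi_5, chi_3> = [chi_5 = chi_3].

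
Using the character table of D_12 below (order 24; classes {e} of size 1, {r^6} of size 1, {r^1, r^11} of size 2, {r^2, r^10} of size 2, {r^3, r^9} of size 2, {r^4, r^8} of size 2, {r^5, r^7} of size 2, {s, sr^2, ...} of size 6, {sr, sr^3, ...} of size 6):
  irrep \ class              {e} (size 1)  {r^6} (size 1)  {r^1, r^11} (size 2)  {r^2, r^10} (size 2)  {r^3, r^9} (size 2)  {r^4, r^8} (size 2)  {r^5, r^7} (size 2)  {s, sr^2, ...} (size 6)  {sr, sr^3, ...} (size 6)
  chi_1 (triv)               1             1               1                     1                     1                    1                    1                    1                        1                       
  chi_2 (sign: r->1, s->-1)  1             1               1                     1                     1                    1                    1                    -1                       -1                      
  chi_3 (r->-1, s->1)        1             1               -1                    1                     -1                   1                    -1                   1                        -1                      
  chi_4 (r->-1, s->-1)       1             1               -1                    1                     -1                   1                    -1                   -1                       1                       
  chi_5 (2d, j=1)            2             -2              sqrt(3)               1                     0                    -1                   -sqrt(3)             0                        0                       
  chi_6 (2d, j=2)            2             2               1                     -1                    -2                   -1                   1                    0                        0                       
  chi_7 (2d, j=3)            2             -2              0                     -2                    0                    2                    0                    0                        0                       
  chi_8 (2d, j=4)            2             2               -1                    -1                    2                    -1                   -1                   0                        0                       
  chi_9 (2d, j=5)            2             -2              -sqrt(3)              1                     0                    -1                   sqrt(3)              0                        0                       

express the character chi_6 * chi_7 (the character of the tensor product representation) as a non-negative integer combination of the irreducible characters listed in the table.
chi_6 tensor chi_7 = chi_5 + chi_9 (all other irreducibles have multiplicity 0).

Working: The character of a tensor product is the pointwise product (chi_6 * chi_7)(C) = chi_6(C) * chi_7(C):
  {e}: (2)*(2), {r^6}: (2)*(-2), {r^1, r^11}: (1)*(0), {r^2, r^10}: (-1)*(-2), {r^3, r^9}: (-2)*(0), {r^4, r^8}: (-1)*(2), {r^5, r^7}: (1)*(0), {s, sr^2, ...}: (0)*(0), {sr, sr^3, ...}: (0)*(0)
so (chi_6 * chi_7) takes values
  {e} -> 4, {r^6} -> -4, {r^1, r^11} -> 0, {r^2, r^10} -> 2, {r^3, r^9} -> 0, {r^4, r^8} -> -2, {r^5, r^7} -> 0, {s, sr^2, ...} -> 0, {sr, sr^3, ...} -> 0.
Now take the inner product of this character with each irreducible chi from the table, <chi_6*chi_7, chi> = (1/24) sum_C |C| (chi_6*chi_7)(C) conj(chi(C)):
  <chi_6*chi_7, chi_1> = (1/24)[1*(4)*conj(1) + 1*(-4)*conj(1) + 2*(0)*conj(1) + 2*(2)*conj(1) + 2*(0)*conj(1) + 2*(-2)*conj(1) + 2*(0)*conj(1) + 6*(0)*conj(1) + 6*(0)*conj(1)]
      = (1/24)[(4) + (-4) + (0) + (4) + (0) + (-4) + (0) + (0) + (0)] = 0/24 = 0
  <chi_6*chi_7, chi_2> = (1/24)[1*(4)*conj(1) + 1*(-4)*conj(1) + 2*(0)*conj(1) + 2*(2)*conj(1) + 2*(0)*conj(1) + 2*(-2)*conj(1) + 2*(0)*conj(1) + 6*(0)*conj(-1) + 6*(0)*conj(-1)]
      = (1/24)[(4) + (-4) + (0) + (4) + (0) + (-4) + (0) + (0) + (0)] = 0/24 = 0
  <chi_6*chi_7, chi_3> = (1/24)[1*(4)*conj(1) + 1*(-4)*conj(1) + 2*(0)*conj(-1) + 2*(2)*conj(1) + 2*(0)*conj(-1) + 2*(-2)*conj(1) + 2*(0)*conj(-1) + 6*(0)*conj(1) + 6*(0)*conj(-1)]
      = (1/24)[(4) + (-4) + (0) + (4) + (0) + (-4) + (0) + (0) + (0)] = 0/24 = 0
  <chi_6*chi_7, chi_4> = (1/24)[1*(4)*conj(1) + 1*(-4)*conj(1) + 2*(0)*conj(-1) + 2*(2)*conj(1) + 2*(0)*conj(-1) + 2*(-2)*conj(1) + 2*(0)*conj(-1) + 6*(0)*conj(-1) + 6*(0)*conj(1)]
      = (1/24)[(4) + (-4) + (0) + (4) + (0) + (-4) + (0) + (0) + (0)] = 0/24 = 0
  <chi_6*chi_7, chi_5> = (1/24)[1*(4)*conj(2) + 1*(-4)*conj(-2) + 2*(0)*conj(sqrt(3)) + 2*(2)*conj(1) + 2*(0)*conj(0) + 2*(-2)*conj(-1) + 2*(0)*conj(-sqrt(3)) + 6*(0)*conj(0) + 6*(0)*conj(0)]
      = (1/24)[(8) + (8) + (0) + (4) + (0) + (4) + (0) + (0) + (0)] = 24/24 = 1
  <chi_6*chi_7, chi_6> = (1/24)[1*(4)*conj(2) + 1*(-4)*conj(2) + 2*(0)*conj(1) + 2*(2)*conj(-1) + 2*(0)*conj(-2) + 2*(-2)*conj(-1) + 2*(0)*conj(1) + 6*(0)*conj(0) + 6*(0)*conj(0)]
      = (1/24)[(8) + (-8) + (0) + (-4) + (0) + (4) + (0) + (0) + (0)] = 0/24 = 0
  <chi_6*chi_7, chi_7> = (1/24)[1*(4)*conj(2) + 1*(-4)*conj(-2) + 2*(0)*conj(0) + 2*(2)*conj(-2) + 2*(0)*conj(0) + 2*(-2)*conj(2) + 2*(0)*conj(0) + 6*(0)*conj(0) + 6*(0)*conj(0)]
      = (1/24)[(8) + (8) + (0) + (-8) + (0) + (-8) + (0) + (0) + (0)] = 0/24 = 0
  <chi_6*chi_7, chi_8> = (1/24)[1*(4)*conj(2) + 1*(-4)*conj(2) + 2*(0)*conj(-1) + 2*(2)*conj(-1) + 2*(0)*conj(2) + 2*(-2)*conj(-1) + 2*(0)*conj(-1) + 6*(0)*conj(0) + 6*(0)*conj(0)]
      = (1/24)[(8) + (-8) + (0) + (-4) + (0) + (4) + (0) + (0) + (0)] = 0/24 = 0
  <chi_6*chi_7, chi_9> = (1/24)[1*(4)*conj(2) + 1*(-4)*conj(-2) + 2*(0)*conj(-sqrt(3)) + 2*(2)*conj(1) + 2*(0)*conj(0) + 2*(-2)*conj(-1) + 2*(0)*conj(sqrt(3)) + 6*(0)*conj(0) + 6*(0)*conj(0)]
      = (1/24)[(8) + (8) + (0) + (4) + (0) + (4) + (0) + (0) + (0)] = 24/24 = 1
Hence the multiplicities are chi_5: 1, chi_9: 1. Dimension check: dim(chi_6)*dim(chi_7) = 2*2 = 4 and sum (mult * dim) = 1*2 + 1*2 = 4.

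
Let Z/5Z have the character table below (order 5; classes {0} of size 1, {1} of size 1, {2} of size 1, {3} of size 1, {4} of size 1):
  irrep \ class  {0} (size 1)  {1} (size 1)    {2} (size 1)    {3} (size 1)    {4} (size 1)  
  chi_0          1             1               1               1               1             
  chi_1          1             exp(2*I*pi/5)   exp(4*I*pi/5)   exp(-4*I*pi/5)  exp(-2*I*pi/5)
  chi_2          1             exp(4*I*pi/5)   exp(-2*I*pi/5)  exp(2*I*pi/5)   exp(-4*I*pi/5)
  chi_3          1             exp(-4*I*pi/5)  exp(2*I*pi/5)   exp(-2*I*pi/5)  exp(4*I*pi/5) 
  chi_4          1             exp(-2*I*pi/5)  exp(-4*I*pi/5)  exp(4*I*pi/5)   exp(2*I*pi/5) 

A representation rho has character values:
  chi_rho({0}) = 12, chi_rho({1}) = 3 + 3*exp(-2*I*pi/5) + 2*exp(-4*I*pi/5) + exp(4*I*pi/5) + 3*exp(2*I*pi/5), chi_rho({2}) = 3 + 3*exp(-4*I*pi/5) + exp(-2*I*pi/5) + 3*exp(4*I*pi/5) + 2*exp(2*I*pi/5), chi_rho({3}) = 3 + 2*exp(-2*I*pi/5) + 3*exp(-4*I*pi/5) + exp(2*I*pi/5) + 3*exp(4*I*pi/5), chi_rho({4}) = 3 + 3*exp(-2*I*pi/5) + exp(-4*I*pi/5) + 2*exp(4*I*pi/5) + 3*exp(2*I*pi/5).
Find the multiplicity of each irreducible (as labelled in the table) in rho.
Multiplicities: chi_0: 3, chi_1: 3, chi_2: 1, chi_3: 2, chi_4: 3.

Use <chi_rho, chi> = (1/|G|) sum_C |C| * chi_rho(C) * conj(chi(C)) with |G| = 5 for each irreducible chi in the table:
  <chi_rho, chi_0> = (1/5)[1*(12)*conj(1) + 1*(3 + 3*exp(-2*I*pi/5) + 2*exp(-4*I*pi/5) + exp(4*I*pi/5) + 3*exp(2*I*pi/5))*conj(1) + 1*(3 + 3*exp(-4*I*pi/5) + exp(-2*I*pi/5) + 3*exp(4*I*pi/5) + 2*exp(2*I*pi/5))*conj(1) + 1*(3 + 2*exp(-2*I*pi/5) + 3*exp(-4*I*pi/5) + exp(2*I*pi/5) + 3*exp(4*I*pi/5))*conj(1) + 1*(3 + 3*exp(-2*I*pi/5) + exp(-4*I*pi/5) + 2*exp(4*I*pi/5) + 3*exp(2*I*pi/5))*conj(1)]
      = (1/5)[(12) + (3 + 3*exp(-2*I*pi/5) + 2*exp(-4*I*pi/5) + exp(4*I*pi/5) + 3*exp(2*I*pi/5)) + (3 + 3*exp(-4*I*pi/5) + exp(-2*I*pi/5) + 3*exp(4*I*pi/5) + 2*exp(2*I*pi/5)) + (3 + 2*exp(-2*I*pi/5) + 3*exp(-4*I*pi/5) + exp(2*I*pi/5) + 3*exp(4*I*pi/5)) + (3 + 3*exp(-2*I*pi/5) + exp(-4*I*pi/5) + 2*exp(4*I*pi/5) + 3*exp(2*I*pi/5))] = 15/5 = 3
  <chi_rho, chi_1> = (1/5)[1*(12)*conj(1) + 1*(3 + 3*exp(-2*I*pi/5) + 2*exp(-4*I*pi/5) + exp(4*I*pi/5) + 3*exp(2*I*pi/5))*conj(exp(2*I*pi/5)) + 1*(3 + 3*exp(-4*I*pi/5) + exp(-2*I*pi/5) + 3*exp(4*I*pi/5) + 2*exp(2*I*pi/5))*conj(exp(4*I*pi/5)) + 1*(3 + 2*exp(-2*I*pi/5) + 3*exp(-4*I*pi/5) + exp(2*I*pi/5) + 3*exp(4*I*pi/5))*conj(exp(-4*I*pi/5)) + 1*(3 + 3*exp(-2*I*pi/5) + exp(-4*I*pi/5) + 2*exp(4*I*pi/5) + 3*exp(2*I*pi/5))*conj(exp(-2*I*pi/5))]
      = (1/5)[(12) + (3 + 3*exp(-2*I*pi/5) + 3*exp(-4*I*pi/5) + exp(2*I*pi/5) + 2*exp(4*I*pi/5)) + (3 + 2*exp(-2*I*pi/5) + 3*exp(-4*I*pi/5) + exp(4*I*pi/5) + 3*exp(2*I*pi/5)) + (3 + 3*exp(-2*I*pi/5) + exp(-4*I*pi/5) + 3*exp(4*I*pi/5) + 2*exp(2*I*pi/5)) + (3 + 2*exp(-4*I*pi/5) + exp(-2*I*pi/5) + 3*exp(4*I*pi/5) + 3*exp(2*I*pi/5))] = 15/5 = 3
  <chi_rho, chi_2> = (1/5)[1*(12)*conj(1) + 1*(3 + 3*exp(-2*I*pi/5) + 2*exp(-4*I*pi/5) + exp(4*I*pi/5) + 3*exp(2*I*pi/5))*conj(exp(4*I*pi/5)) + 1*(3 + 3*exp(-4*I*pi/5) + exp(-2*I*pi/5) + 3*exp(4*I*pi/5) + 2*exp(2*I*pi/5))*conj(exp(-2*I*pi/5)) + 1*(3 + 2*exp(-2*I*pi/5) + 3*exp(-4*I*pi/5) + exp(2*I*pi/5) + 3*exp(4*I*pi/5))*conj(exp(2*I*pi/5)) + 1*(3 + 3*exp(-2*I*pi/5) + exp(-4*I*pi/5) + 2*exp(4*I*pi/5) + 3*exp(2*I*pi/5))*conj(exp(-4*I*pi/5))]
      = (1/5)[(12) + (1 + 3*exp(-2*I*pi/5) + 3*exp(-4*I*pi/5) + 3*exp(4*I*pi/5) + 2*exp(2*I*pi/5)) + (1 + 3*exp(-2*I*pi/5) + 3*exp(-4*I*pi/5) + 2*exp(4*I*pi/5) + 3*exp(2*I*pi/5)) + (1 + 3*exp(-2*I*pi/5) + 2*exp(-4*I*pi/5) + 3*exp(4*I*pi/5) + 3*exp(2*I*pi/5)) + (1 + 2*exp(-2*I*pi/5) + 3*exp(-4*I*pi/5) + 3*exp(4*I*pi/5) + 3*exp(2*I*pi/5))] = 5/5 = 1
  <chi_rho, chi_3> = (1/5)[1*(12)*conj(1) + 1*(3 + 3*exp(-2*I*pi/5) + 2*exp(-4*I*pi/5) + exp(4*I*pi/5) + 3*exp(2*I*pi/5))*conj(exp(-4*I*pi/5)) + 1*(3 + 3*exp(-4*I*pi/5) + exp(-2*I*pi/5) + 3*exp(4*I*pi/5) + 2*exp(2*I*pi/5))*conj(exp(2*I*pi/5)) + 1*(3 + 2*exp(-2*I*pi/5) + 3*exp(-4*I*pi/5) + exp(2*I*pi/5) + 3*exp(4*I*pi/5))*conj(exp(-2*I*pi/5)) + 1*(3 + 3*exp(-2*I*pi/5) + exp(-4*I*pi/5) + 2*exp(4*I*pi/5) + 3*exp(2*I*pi/5))*conj(exp(4*I*pi/5))]
      = (1/5)[(12) + (2 + 3*exp(-4*I*pi/5) + exp(-2*I*pi/5) + 3*exp(4*I*pi/5) + 3*exp(2*I*pi/5)) + (2 + 3*exp(-2*I*pi/5) + exp(-4*I*pi/5) + 3*exp(4*I*pi/5) + 3*exp(2*I*pi/5)) + (2 + 3*exp(-2*I*pi/5) + 3*exp(-4*I*pi/5) + exp(4*I*pi/5) + 3*exp(2*I*pi/5)) + (2 + 3*exp(-2*I*pi/5) + 3*exp(-4*I*pi/5) + exp(2*I*pi/5) + 3*exp(4*I*pi/5))] = 10/5 = 2
  <chi_rho, chi_4> = (1/5)[1*(12)*conj(1) + 1*(3 + 3*exp(-2*I*pi/5) + 2*exp(-4*I*pi/5) + exp(4*I*pi/5) + 3*exp(2*I*pi/5))*conj(exp(-2*I*pi/5)) + 1*(3 + 3*exp(-4*I*pi/5) + exp(-2*I*pi/5) + 3*exp(4*I*pi/5) + 2*exp(2*I*pi/5))*conj(exp(-4*I*pi/5)) + 1*(3 + 2*exp(-2*I*pi/5) + 3*exp(-4*I*pi/5) + exp(2*I*pi/5) + 3*exp(4*I*pi/5))*conj(exp(4*I*pi/5)) + 1*(3 + 3*exp(-2*I*pi/5) + exp(-4*I*pi/5) + 2*exp(4*I*pi/5) + 3*exp(2*I*pi/5))*conj(exp(2*I*pi/5))]
      = (1/5)[(12) + (3 + 2*exp(-2*I*pi/5) + exp(-4*I*pi/5) + 3*exp(4*I*pi/5) + 3*exp(2*I*pi/5)) + (3 + 3*exp(-2*I*pi/5) + 2*exp(-4*I*pi/5) + exp(2*I*pi/5) + 3*exp(4*I*pi/5)) + (3 + 3*exp(-4*I*pi/5) + exp(-2*I*pi/5) + 2*exp(4*I*pi/5) + 3*exp(2*I*pi/5)) + (3 + 3*exp(-2*I*pi/5) + 3*exp(-4*I*pi/5) + exp(4*I*pi/5) + 2*exp(2*I*pi/5))] = 15/5 = 3
(Exp terms are combined using exp(i*s)*conj(exp(i*t)) = exp(i*(s-t)), and sums of them are collapsed using the identity that for every m > 1 the m distinct m-th roots of unity sum to 0, e.g. 1 + exp(2*I*pi/3) + exp(-2*I*pi/3) = 0.)
Dimension check: dim(rho) = sum (mult * dim) = 3*1 + 3*1 + 1*1 + 2*1 + 3*1 = 12 = chi_rho(e) = 12.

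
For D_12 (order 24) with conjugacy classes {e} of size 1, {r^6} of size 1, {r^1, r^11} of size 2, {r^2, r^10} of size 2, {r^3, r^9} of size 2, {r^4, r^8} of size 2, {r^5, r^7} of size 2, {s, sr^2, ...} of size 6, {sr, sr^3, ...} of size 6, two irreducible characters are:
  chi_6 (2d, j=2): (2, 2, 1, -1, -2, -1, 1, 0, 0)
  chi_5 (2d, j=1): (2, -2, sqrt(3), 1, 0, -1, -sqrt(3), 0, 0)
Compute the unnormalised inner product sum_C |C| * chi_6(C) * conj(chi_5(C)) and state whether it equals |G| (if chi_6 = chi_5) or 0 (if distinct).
Sum = 0; so <chi_6, chi_5> = 0 (distinct irreducibles are orthogonal).

Details: Compute term by term over conjugacy classes (|C| * chi_6(C) * conj(chi_5(C))):
  1*(2)*conj(2) + 1*(2)*conj(-2) + 2*(1)*conj(sqrt(3)) + 2*(-1)*conj(1) + 2*(-2)*conj(0) + 2*(-1)*conj(-1) + 2*(1)*conj(-sqrt(3)) + 6*(0)*conj(0) + 6*(0)*conj(0)
  = (4) + (-4) + (2*sqrt(3)) + (-2) + (0) + (2) + (-2*sqrt(3)) + (0) + (0)
  = 0.
Dividing by |G| = 24 gives 0/24 = 0, matching the row-orthogonality relation <chi_6, chi_5> = [chi_6 = chi_5].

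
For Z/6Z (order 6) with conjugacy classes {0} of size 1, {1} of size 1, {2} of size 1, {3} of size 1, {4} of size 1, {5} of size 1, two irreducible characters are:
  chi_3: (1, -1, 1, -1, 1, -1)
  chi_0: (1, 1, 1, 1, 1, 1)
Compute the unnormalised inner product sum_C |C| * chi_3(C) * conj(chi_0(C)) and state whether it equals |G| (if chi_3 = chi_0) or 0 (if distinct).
Sum = 0; so <chi_3, chi_0> = 0 (distinct irreducibles are orthogonal).

Why: Compute term by term over conjugacy classes (|C| * chi_3(C) * conj(chi_0(C))):
  1*(1)*conj(1) + 1*(-1)*conj(1) + 1*(1)*conj(1) + 1*(-1)*conj(1) + 1*(1)*conj(1) + 1*(-1)*conj(1)
  = (1) + (-1) + (1) + (-1) + (1) + (-1)
  = 0.
(Exp terms are combined using exp(i*s)*conj(exp(i*t)) = exp(i*(s-t)), and sums of them are collapsed using the identity that for every m > 1 the m distinct m-th roots of unity sum to 0, e.g. 1 + exp(2*I*pi/3) + exp(-2*I*pi/3) = 0.)
Dividing by |G| = 6 gives 0/6 = 0, matching the row-orthogonality relation <chi_3, chi_0> = [chi_3 = chi_0].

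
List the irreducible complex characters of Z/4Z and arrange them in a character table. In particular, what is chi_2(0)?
Character table of Z/4Z (irreps indexed chi_0,...,chi_3 with chi_k(m) = zeta_4^(k*m), zeta_4 = exp(2*pi*i/4)):
  irrep \ class  {0} (size 1)  {1} (size 1)  {2} (size 1)  {3} (size 1)
  chi_0          1             1             1             1           
  chi_1          1             I             -1            -I          
  chi_2          1             -1            1             -1          
  chi_3          1             -I            -1            I           

Spot check: chi_2(0) = zeta_4^(2*0) = zeta_4^0 = 1.

Working: Z/4Z is abelian, so all 4 irreducible complex representations are 1-dimensional. They are given by chi_k(m) = zeta_4^(k*m) for k = 0,...,3. Row orthogonality: sum_m chi_k(m) conj(chi_l(m)) = 4 * [k = l].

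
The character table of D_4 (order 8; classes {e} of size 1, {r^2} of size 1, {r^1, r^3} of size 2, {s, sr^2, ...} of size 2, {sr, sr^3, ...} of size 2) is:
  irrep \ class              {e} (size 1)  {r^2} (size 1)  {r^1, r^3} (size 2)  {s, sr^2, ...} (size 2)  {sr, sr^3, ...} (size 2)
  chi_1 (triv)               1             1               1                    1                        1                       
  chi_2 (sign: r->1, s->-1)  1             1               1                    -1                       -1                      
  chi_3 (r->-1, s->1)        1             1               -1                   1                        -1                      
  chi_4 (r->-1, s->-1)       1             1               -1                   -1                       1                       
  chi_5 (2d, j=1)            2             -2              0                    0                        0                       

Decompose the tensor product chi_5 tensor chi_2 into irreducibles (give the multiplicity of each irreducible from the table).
chi_5 tensor chi_2 = chi_5 (all other irreducibles have multiplicity 0).

Argument: The character of a tensor product is the pointwise product (chi_5 * chi_2)(C) = chi_5(C) * chi_2(C):
  {e}: (2)*(1), {r^2}: (-2)*(1), {r^1, r^3}: (0)*(1), {s, sr^2, ...}: (0)*(-1), {sr, sr^3, ...}: (0)*(-1)
so (chi_5 * chi_2) takes values
  {e} -> 2, {r^2} -> -2, {r^1, r^3} -> 0, {s, sr^2, ...} -> 0, {sr, sr^3, ...} -> 0.
Now take the inner product of this character with each irreducible chi from the table, <chi_5*chi_2, chi> = (1/8) sum_C |C| (chi_5*chi_2)(C) conj(chi(C)):
  <chi_5*chi_2, chi_1> = (1/8)[1*(2)*conj(1) + 1*(-2)*conj(1) + 2*(0)*conj(1) + 2*(0)*conj(1) + 2*(0)*conj(1)]
      = (1/8)[(2) + (-2) + (0) + (0) + (0)] = 0/8 = 0
  <chi_5*chi_2, chi_2> = (1/8)[1*(2)*conj(1) + 1*(-2)*conj(1) + 2*(0)*conj(1) + 2*(0)*conj(-1) + 2*(0)*conj(-1)]
      = (1/8)[(2) + (-2) + (0) + (0) + (0)] = 0/8 = 0
  <chi_5*chi_2, chi_3> = (1/8)[1*(2)*conj(1) + 1*(-2)*conj(1) + 2*(0)*conj(-1) + 2*(0)*conj(1) + 2*(0)*conj(-1)]
      = (1/8)[(2) + (-2) + (0) + (0) + (0)] = 0/8 = 0
  <chi_5*chi_2, chi_4> = (1/8)[1*(2)*conj(1) + 1*(-2)*conj(1) + 2*(0)*conj(-1) + 2*(0)*conj(-1) + 2*(0)*conj(1)]
      = (1/8)[(2) + (-2) + (0) + (0) + (0)] = 0/8 = 0
  <chi_5*chi_2, chi_5> = (1/8)[1*(2)*conj(2) + 1*(-2)*conj(-2) + 2*(0)*conj(0) + 2*(0)*conj(0) + 2*(0)*conj(0)]
      = (1/8)[(4) + (4) + (0) + (0) + (0)] = 8/8 = 1
Hence the multiplicities are chi_5: 1. Dimension check: dim(chi_5)*dim(chi_2) = 2*1 = 2 and sum (mult * dim) = 1*2 = 2.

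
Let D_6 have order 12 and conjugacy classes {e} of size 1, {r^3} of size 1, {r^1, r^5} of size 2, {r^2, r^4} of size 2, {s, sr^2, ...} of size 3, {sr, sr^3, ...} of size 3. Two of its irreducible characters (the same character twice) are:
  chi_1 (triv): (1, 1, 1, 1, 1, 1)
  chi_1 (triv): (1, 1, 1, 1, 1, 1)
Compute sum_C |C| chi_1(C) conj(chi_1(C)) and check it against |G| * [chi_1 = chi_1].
Sum = 12 = |G| = 12; so <chi_1, chi_1> = 1 (norm-1 confirms irreducibility).

Compute term by term over conjugacy classes (|C| * chi_1(C) * conj(chi_1(C))):
  1*(1)*conj(1) + 1*(1)*conj(1) + 2*(1)*conj(1) + 2*(1)*conj(1) + 3*(1)*conj(1) + 3*(1)*conj(1)
  = (1) + (1) + (2) + (2) + (3) + (3)
  = 12.
Dividing by |G| = 12 gives 12/12 = 1, matching the row-orthogonality relation <chi_1, chi_1> = [chi_1 = chi_1].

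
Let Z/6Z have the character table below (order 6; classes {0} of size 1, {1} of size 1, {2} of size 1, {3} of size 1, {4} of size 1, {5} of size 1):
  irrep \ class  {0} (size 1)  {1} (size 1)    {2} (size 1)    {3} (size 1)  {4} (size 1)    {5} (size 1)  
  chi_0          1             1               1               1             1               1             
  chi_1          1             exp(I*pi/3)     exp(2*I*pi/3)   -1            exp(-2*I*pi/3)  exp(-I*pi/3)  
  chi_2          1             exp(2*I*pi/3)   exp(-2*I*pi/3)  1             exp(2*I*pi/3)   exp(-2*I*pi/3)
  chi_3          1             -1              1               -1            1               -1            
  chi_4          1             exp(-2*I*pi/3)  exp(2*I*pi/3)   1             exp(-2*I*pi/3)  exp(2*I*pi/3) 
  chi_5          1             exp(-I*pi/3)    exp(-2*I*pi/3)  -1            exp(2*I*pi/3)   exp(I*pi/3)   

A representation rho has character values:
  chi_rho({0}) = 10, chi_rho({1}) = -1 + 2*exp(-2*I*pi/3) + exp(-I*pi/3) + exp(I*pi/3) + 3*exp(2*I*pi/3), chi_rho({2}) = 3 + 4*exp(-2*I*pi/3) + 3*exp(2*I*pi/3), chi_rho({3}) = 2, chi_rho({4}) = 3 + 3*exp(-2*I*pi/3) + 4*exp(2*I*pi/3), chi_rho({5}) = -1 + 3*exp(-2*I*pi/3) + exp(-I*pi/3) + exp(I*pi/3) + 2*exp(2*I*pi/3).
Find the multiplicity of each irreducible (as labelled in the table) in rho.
Multiplicities: chi_0: 1, chi_1: 1, chi_2: 3, chi_3: 2, chi_4: 2, chi_5: 1.

Derivation: Use <chi_rho, chi> = (1/|G|) sum_C |C| * chi_rho(C) * conj(chi(C)) with |G| = 6 for each irreducible chi in the table:
  <chi_rho, chi_0> = (1/6)[1*(10)*conj(1) + 1*(-1 + 2*exp(-2*I*pi/3) + exp(-I*pi/3) + exp(I*pi/3) + 3*exp(2*I*pi/3))*conj(1) + 1*(3 + 4*exp(-2*I*pi/3) + 3*exp(2*I*pi/3))*conj(1) + 1*(2)*conj(1) + 1*(3 + 3*exp(-2*I*pi/3) + 4*exp(2*I*pi/3))*conj(1) + 1*(-1 + 3*exp(-2*I*pi/3) + exp(-I*pi/3) + exp(I*pi/3) + 2*exp(2*I*pi/3))*conj(1)]
      = (1/6)[(10) + (-1 + 2*exp(-2*I*pi/3) + exp(-I*pi/3) + exp(I*pi/3) + 3*exp(2*I*pi/3)) + (3 + 4*exp(-2*I*pi/3) + 3*exp(2*I*pi/3)) + (2) + (3 + 3*exp(-2*I*pi/3) + 4*exp(2*I*pi/3)) + (-1 + 3*exp(-2*I*pi/3) + exp(-I*pi/3) + exp(I*pi/3) + 2*exp(2*I*pi/3))] = 6/6 = 1
  <chi_rho, chi_1> = (1/6)[1*(10)*conj(1) + 1*(-1 + 2*exp(-2*I*pi/3) + exp(-I*pi/3) + exp(I*pi/3) + 3*exp(2*I*pi/3))*conj(exp(I*pi/3)) + 1*(3 + 4*exp(-2*I*pi/3) + 3*exp(2*I*pi/3))*conj(exp(2*I*pi/3)) + 1*(2)*conj(-1) + 1*(3 + 3*exp(-2*I*pi/3) + 4*exp(2*I*pi/3))*conj(exp(-2*I*pi/3)) + 1*(-1 + 3*exp(-2*I*pi/3) + exp(-I*pi/3) + exp(I*pi/3) + 2*exp(2*I*pi/3))*conj(exp(-I*pi/3))]
      = (1/6)[(10) + (-1 + exp(-2*I*pi/3) - exp(-I*pi/3) + 3*exp(I*pi/3)) + (3 + 3*exp(-2*I*pi/3) + 4*exp(2*I*pi/3)) + (-2) + (3 + 4*exp(-2*I*pi/3) + 3*exp(2*I*pi/3)) + (-1 + 3*exp(-I*pi/3) - exp(I*pi/3) + exp(2*I*pi/3))] = 6/6 = 1
  <chi_rho, chi_2> = (1/6)[1*(10)*conj(1) + 1*(-1 + 2*exp(-2*I*pi/3) + exp(-I*pi/3) + exp(I*pi/3) + 3*exp(2*I*pi/3))*conj(exp(2*I*pi/3)) + 1*(3 + 4*exp(-2*I*pi/3) + 3*exp(2*I*pi/3))*conj(exp(-2*I*pi/3)) + 1*(2)*conj(1) + 1*(3 + 3*exp(-2*I*pi/3) + 4*exp(2*I*pi/3))*conj(exp(2*I*pi/3)) + 1*(-1 + 3*exp(-2*I*pi/3) + exp(-I*pi/3) + exp(I*pi/3) + 2*exp(2*I*pi/3))*conj(exp(-2*I*pi/3))]
      = (1/6)[(10) + (2 + exp(-I*pi/3) - exp(-2*I*pi/3) + 2*exp(2*I*pi/3)) + (1) + (2) + (1) + (2 + 2*exp(-2*I*pi/3) - exp(2*I*pi/3) + exp(I*pi/3))] = 18/6 = 3
  <chi_rho, chi_3> = (1/6)[1*(10)*conj(1) + 1*(-1 + 2*exp(-2*I*pi/3) + exp(-I*pi/3) + exp(I*pi/3) + 3*exp(2*I*pi/3))*conj(-1) + 1*(3 + 4*exp(-2*I*pi/3) + 3*exp(2*I*pi/3))*conj(1) + 1*(2)*conj(-1) + 1*(3 + 3*exp(-2*I*pi/3) + 4*exp(2*I*pi/3))*conj(1) + 1*(-1 + 3*exp(-2*I*pi/3) + exp(-I*pi/3) + exp(I*pi/3) + 2*exp(2*I*pi/3))*conj(-1)]
      = (1/6)[(10) + (1 - 3*exp(2*I*pi/3) - exp(I*pi/3) - exp(-I*pi/3) - 2*exp(-2*I*pi/3)) + (3 + 4*exp(-2*I*pi/3) + 3*exp(2*I*pi/3)) + (-2) + (3 + 3*exp(-2*I*pi/3) + 4*exp(2*I*pi/3)) + (1 - 2*exp(2*I*pi/3) - exp(I*pi/3) - exp(-I*pi/3) - 3*exp(-2*I*pi/3))] = 12/6 = 2
  <chi_rho, chi_4> = (1/6)[1*(10)*conj(1) + 1*(-1 + 2*exp(-2*I*pi/3) + exp(-I*pi/3) + exp(I*pi/3) + 3*exp(2*I*pi/3))*conj(exp(-2*I*pi/3)) + 1*(3 + 4*exp(-2*I*pi/3) + 3*exp(2*I*pi/3))*conj(exp(2*I*pi/3)) + 1*(2)*conj(1) + 1*(3 + 3*exp(-2*I*pi/3) + 4*exp(2*I*pi/3))*conj(exp(-2*I*pi/3)) + 1*(-1 + 3*exp(-2*I*pi/3) + exp(-I*pi/3) + exp(I*pi/3) + 2*exp(2*I*pi/3))*conj(exp(2*I*pi/3))]
      = (1/6)[(10) + (1 + 3*exp(-2*I*pi/3) - exp(2*I*pi/3) + exp(I*pi/3)) + (3 + 3*exp(-2*I*pi/3) + 4*exp(2*I*pi/3)) + (2) + (3 + 4*exp(-2*I*pi/3) + 3*exp(2*I*pi/3)) + (1 + exp(-I*pi/3) - exp(-2*I*pi/3) + 3*exp(2*I*pi/3))] = 12/6 = 2
  <chi_rho, chi_5> = (1/6)[1*(10)*conj(1) + 1*(-1 + 2*exp(-2*I*pi/3) + exp(-I*pi/3) + exp(I*pi/3) + 3*exp(2*I*pi/3))*conj(exp(-I*pi/3)) + 1*(3 + 4*exp(-2*I*pi/3) + 3*exp(2*I*pi/3))*conj(exp(-2*I*pi/3)) + 1*(2)*conj(-1) + 1*(3 + 3*exp(-2*I*pi/3) + 4*exp(2*I*pi/3))*conj(exp(2*I*pi/3)) + 1*(-1 + 3*exp(-2*I*pi/3) + exp(-I*pi/3) + exp(I*pi/3) + 2*exp(2*I*pi/3))*conj(exp(I*pi/3))]
      = (1/6)[(10) + (-2 + 2*exp(-I*pi/3) - exp(I*pi/3) + exp(2*I*pi/3)) + (1) + (-2) + (1) + (-2 + exp(-2*I*pi/3) - exp(-I*pi/3) + 2*exp(I*pi/3))] = 6/6 = 1
(Exp terms are combined using exp(i*s)*conj(exp(i*t)) = exp(i*(s-t)), and sums of them are collapsed using the identity that for every m > 1 the m distinct m-th roots of unity sum to 0, e.g. 1 + exp(2*I*pi/3) + exp(-2*I*pi/3) = 0.)
Dimension check: dim(rho) = sum (mult * dim) = 1*1 + 1*1 + 3*1 + 2*1 + 2*1 + 1*1 = 10 = chi_rho(e) = 10.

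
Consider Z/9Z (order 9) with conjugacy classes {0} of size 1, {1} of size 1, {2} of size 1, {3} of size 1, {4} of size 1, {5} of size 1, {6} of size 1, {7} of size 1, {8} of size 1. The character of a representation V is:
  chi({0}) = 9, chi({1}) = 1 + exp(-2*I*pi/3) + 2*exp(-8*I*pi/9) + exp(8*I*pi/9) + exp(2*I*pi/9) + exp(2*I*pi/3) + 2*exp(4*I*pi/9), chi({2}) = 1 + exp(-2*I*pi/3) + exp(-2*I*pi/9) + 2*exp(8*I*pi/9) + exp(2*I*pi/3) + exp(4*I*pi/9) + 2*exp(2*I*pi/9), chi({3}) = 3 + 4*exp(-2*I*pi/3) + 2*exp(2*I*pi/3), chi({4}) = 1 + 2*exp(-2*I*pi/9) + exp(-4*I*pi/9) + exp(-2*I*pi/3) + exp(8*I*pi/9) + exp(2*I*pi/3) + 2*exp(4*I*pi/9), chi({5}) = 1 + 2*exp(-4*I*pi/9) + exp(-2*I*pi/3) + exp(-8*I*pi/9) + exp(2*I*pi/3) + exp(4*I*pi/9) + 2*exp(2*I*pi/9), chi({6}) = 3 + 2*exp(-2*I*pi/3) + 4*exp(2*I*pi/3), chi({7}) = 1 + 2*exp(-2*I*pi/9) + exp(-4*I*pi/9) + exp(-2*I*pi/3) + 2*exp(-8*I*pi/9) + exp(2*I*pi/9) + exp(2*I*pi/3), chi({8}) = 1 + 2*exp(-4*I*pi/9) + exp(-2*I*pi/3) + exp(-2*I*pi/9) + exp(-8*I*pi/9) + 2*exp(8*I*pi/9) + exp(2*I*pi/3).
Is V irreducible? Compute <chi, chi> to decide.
Not irreducible (reducible): <chi, chi> = 13 > 1.

Argument: <chi, chi> = (1/|G|) sum_C |C| * |chi(C)|^2 = (1/9)[1*|9|^2 + 1*|1 + exp(-2*I*pi/3) + 2*exp(-8*I*pi/9) + exp(8*I*pi/9) + exp(2*I*pi/9) + exp(2*I*pi/3) + 2*exp(4*I*pi/9)|^2 + 1*|1 + exp(-2*I*pi/3) + exp(-2*I*pi/9) + 2*exp(8*I*pi/9) + exp(2*I*pi/3) + exp(4*I*pi/9) + 2*exp(2*I*pi/9)|^2 + 1*|3 + 4*exp(-2*I*pi/3) + 2*exp(2*I*pi/3)|^2 + 1*|1 + 2*exp(-2*I*pi/9) + exp(-4*I*pi/9) + exp(-2*I*pi/3) + exp(8*I*pi/9) + exp(2*I*pi/3) + 2*exp(4*I*pi/9)|^2 + 1*|1 + 2*exp(-4*I*pi/9) + exp(-2*I*pi/3) + exp(-8*I*pi/9) + exp(2*I*pi/3) + exp(4*I*pi/9) + 2*exp(2*I*pi/9)|^2 + 1*|3 + 2*exp(-2*I*pi/3) + 4*exp(2*I*pi/3)|^2 + 1*|1 + 2*exp(-2*I*pi/9) + exp(-4*I*pi/9) + exp(-2*I*pi/3) + 2*exp(-8*I*pi/9) + exp(2*I*pi/9) + exp(2*I*pi/3)|^2 + 1*|1 + 2*exp(-4*I*pi/9) + exp(-2*I*pi/3) + exp(-2*I*pi/9) + exp(-8*I*pi/9) + 2*exp(8*I*pi/9) + exp(2*I*pi/3)|^2]
  = (1/9)[(81) + (13 + 8*exp(-4*I*pi/9) + 8*exp(-2*I*pi/3) + 10*exp(-2*I*pi/9) + 8*exp(-8*I*pi/9) + 8*exp(8*I*pi/9) + 10*exp(2*I*pi/9) + 8*exp(2*I*pi/3) + 8*exp(4*I*pi/9)) + (13 + 10*exp(-4*I*pi/9) + 8*exp(-2*I*pi/3) + 8*exp(-2*I*pi/9) + 8*exp(-8*I*pi/9) + 8*exp(8*I*pi/9) + 8*exp(2*I*pi/9) + 8*exp(2*I*pi/3) + 10*exp(4*I*pi/9)) + (3) + (13 + 8*exp(-4*I*pi/9) + 8*exp(-2*I*pi/3) + 8*exp(-2*I*pi/9) + 10*exp(-8*I*pi/9) + 10*exp(8*I*pi/9) + 8*exp(2*I*pi/9) + 8*exp(2*I*pi/3) + 8*exp(4*I*pi/9)) + (13 + 8*exp(-4*I*pi/9) + 8*exp(-2*I*pi/3) + 8*exp(-2*I*pi/9) + 10*exp(-8*I*pi/9) + 10*exp(8*I*pi/9) + 8*exp(2*I*pi/9) + 8*exp(2*I*pi/3) + 8*exp(4*I*pi/9)) + (3) + (13 + 10*exp(-4*I*pi/9) + 8*exp(-2*I*pi/3) + 8*exp(-2*I*pi/9) + 8*exp(-8*I*pi/9) + 8*exp(8*I*pi/9) + 8*exp(2*I*pi/9) + 8*exp(2*I*pi/3) + 10*exp(4*I*pi/9)) + (13 + 8*exp(-4*I*pi/9) + 8*exp(-2*I*pi/3) + 10*exp(-2*I*pi/9) + 8*exp(-8*I*pi/9) + 8*exp(8*I*pi/9) + 10*exp(2*I*pi/9) + 8*exp(2*I*pi/3) + 8*exp(4*I*pi/9))] = 117/9 = 13.
(Exp terms are combined using exp(i*s)*conj(exp(i*t)) = exp(i*(s-t)), and sums of them are collapsed using the identity that for every m > 1 the m distinct m-th roots of unity sum to 0, e.g. 1 + exp(2*I*pi/3) + exp(-2*I*pi/3) = 0.)
A character is irreducible iff <chi, chi> = 1, so this representation is reducible.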